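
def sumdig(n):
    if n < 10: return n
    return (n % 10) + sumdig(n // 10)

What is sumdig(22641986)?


sumdig(22641986) = 6 + sumdig(2264198)
sumdig(2264198) = 8 + sumdig(226419)
sumdig(226419) = 9 + sumdig(22641)
sumdig(22641) = 1 + sumdig(2264)
sumdig(2264) = 4 + sumdig(226)
sumdig(226) = 6 + sumdig(22)
sumdig(22) = 2 + sumdig(2)
sumdig(2) = 2  (base case)
Total: 6 + 8 + 9 + 1 + 4 + 6 + 2 + 2 = 38

38


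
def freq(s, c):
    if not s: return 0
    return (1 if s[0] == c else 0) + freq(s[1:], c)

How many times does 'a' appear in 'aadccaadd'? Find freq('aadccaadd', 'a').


s[0]='a' == 'a' -> 1
s[0]='a' == 'a' -> 1
s[0]='d' != 'a' -> 0
s[0]='c' != 'a' -> 0
s[0]='c' != 'a' -> 0
s[0]='a' == 'a' -> 1
s[0]='a' == 'a' -> 1
s[0]='d' != 'a' -> 0
s[0]='d' != 'a' -> 0
Sum: 1 + 1 + 0 + 0 + 0 + 1 + 1 + 0 + 0 = 4

4


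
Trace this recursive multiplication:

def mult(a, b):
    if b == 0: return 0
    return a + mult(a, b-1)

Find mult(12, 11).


mult(12, 11) = 12 + mult(12, 10)
mult(12, 10) = 12 + mult(12, 9)
mult(12, 9) = 12 + mult(12, 8)
mult(12, 8) = 12 + mult(12, 7)
mult(12, 7) = 12 + mult(12, 6)
mult(12, 6) = 12 + mult(12, 5)
mult(12, 5) = 12 + mult(12, 4)
mult(12, 4) = 12 + mult(12, 3)
mult(12, 3) = 12 + mult(12, 2)
mult(12, 2) = 12 + mult(12, 1)
mult(12, 1) = 12 + mult(12, 0)
mult(12, 0) = 0  (base case)
Total: 12 + 12 + 12 + 12 + 12 + 12 + 12 + 12 + 12 + 12 + 12 + 0 = 132

132


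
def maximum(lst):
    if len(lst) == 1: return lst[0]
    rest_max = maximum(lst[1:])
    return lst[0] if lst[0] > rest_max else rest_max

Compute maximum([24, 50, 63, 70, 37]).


maximum([24, 50, 63, 70, 37]): compare 24 with maximum([50, 63, 70, 37])
maximum([50, 63, 70, 37]): compare 50 with maximum([63, 70, 37])
maximum([63, 70, 37]): compare 63 with maximum([70, 37])
maximum([70, 37]): compare 70 with maximum([37])
maximum([37]) = 37  (base case)
Compare 70 with 37 -> 70
Compare 63 with 70 -> 70
Compare 50 with 70 -> 70
Compare 24 with 70 -> 70

70


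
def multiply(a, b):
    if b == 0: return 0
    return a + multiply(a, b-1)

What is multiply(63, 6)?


multiply(63, 6) = 63 + multiply(63, 5)
multiply(63, 5) = 63 + multiply(63, 4)
multiply(63, 4) = 63 + multiply(63, 3)
multiply(63, 3) = 63 + multiply(63, 2)
multiply(63, 2) = 63 + multiply(63, 1)
multiply(63, 1) = 63 + multiply(63, 0)
multiply(63, 0) = 0  (base case)
Total: 63 + 63 + 63 + 63 + 63 + 63 + 0 = 378

378


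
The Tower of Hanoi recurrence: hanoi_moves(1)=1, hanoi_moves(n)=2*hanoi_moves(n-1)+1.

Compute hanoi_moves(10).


hanoi_moves(10) = 2 * hanoi_moves(9) + 1
hanoi_moves(9) = 2 * hanoi_moves(8) + 1
hanoi_moves(8) = 2 * hanoi_moves(7) + 1
hanoi_moves(7) = 2 * hanoi_moves(6) + 1
hanoi_moves(6) = 2 * hanoi_moves(5) + 1
hanoi_moves(5) = 2 * hanoi_moves(4) + 1
hanoi_moves(4) = 2 * hanoi_moves(3) + 1
hanoi_moves(3) = 2 * hanoi_moves(2) + 1
hanoi_moves(2) = 2 * hanoi_moves(1) + 1
hanoi_moves(1) = 1  (base case)
hanoi_moves(2) = 2 * 1 + 1 = 3
hanoi_moves(3) = 2 * 3 + 1 = 7
hanoi_moves(4) = 2 * 7 + 1 = 15
hanoi_moves(5) = 2 * 15 + 1 = 31
hanoi_moves(6) = 2 * 31 + 1 = 63
hanoi_moves(7) = 2 * 63 + 1 = 127
hanoi_moves(8) = 2 * 127 + 1 = 255
hanoi_moves(9) = 2 * 255 + 1 = 511
hanoi_moves(10) = 2 * 511 + 1 = 1023

1023


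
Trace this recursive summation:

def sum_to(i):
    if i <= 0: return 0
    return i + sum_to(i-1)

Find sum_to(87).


sum_to(87)
= 87 + 86 + 85 + 84 + 83 + 82 + 81 + 80 + 79 + 78 + 77 + 76 + 75 + 74 + 73 + 72 + 71 + 70 + 69 + 68 + 67 + 66 + 65 + 64 + 63 + 62 + 61 + 60 + 59 + 58 + 57 + 56 + 55 + 54 + 53 + 52 + 51 + 50 + 49 + 48 + 47 + 46 + 45 + 44 + 43 + 42 + 41 + 40 + 39 + 38 + 37 + 36 + 35 + 34 + 33 + 32 + 31 + 30 + 29 + 28 + 27 + 26 + 25 + 24 + 23 + 22 + 21 + 20 + 19 + 18 + 17 + 16 + 15 + 14 + 13 + 12 + 11 + 10 + 9 + 8 + 7 + 6 + 5 + 4 + 3 + 2 + 1 + sum_to(0)
= 87 + 86 + 85 + 84 + 83 + 82 + 81 + 80 + 79 + 78 + 77 + 76 + 75 + 74 + 73 + 72 + 71 + 70 + 69 + 68 + 67 + 66 + 65 + 64 + 63 + 62 + 61 + 60 + 59 + 58 + 57 + 56 + 55 + 54 + 53 + 52 + 51 + 50 + 49 + 48 + 47 + 46 + 45 + 44 + 43 + 42 + 41 + 40 + 39 + 38 + 37 + 36 + 35 + 34 + 33 + 32 + 31 + 30 + 29 + 28 + 27 + 26 + 25 + 24 + 23 + 22 + 21 + 20 + 19 + 18 + 17 + 16 + 15 + 14 + 13 + 12 + 11 + 10 + 9 + 8 + 7 + 6 + 5 + 4 + 3 + 2 + 1 + 0
= 3828

3828


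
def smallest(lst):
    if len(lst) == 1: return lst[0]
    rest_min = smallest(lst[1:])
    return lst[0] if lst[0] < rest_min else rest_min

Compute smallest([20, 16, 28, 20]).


smallest([20, 16, 28, 20]): compare 20 with smallest([16, 28, 20])
smallest([16, 28, 20]): compare 16 with smallest([28, 20])
smallest([28, 20]): compare 28 with smallest([20])
smallest([20]) = 20  (base case)
Compare 28 with 20 -> 20
Compare 16 with 20 -> 16
Compare 20 with 16 -> 16

16


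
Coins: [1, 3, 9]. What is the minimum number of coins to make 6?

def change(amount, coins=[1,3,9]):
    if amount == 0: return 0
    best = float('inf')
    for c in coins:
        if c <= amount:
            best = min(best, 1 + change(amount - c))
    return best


Building up with DP:
change(0) = 0
change(1) = min(1+change(0)=1+0=1) = 1
change(2) = min(1+change(1)=1+1=2) = 2
change(3) = min(1+change(2)=1+2=3, 1+change(0)=1+0=1) = 1
change(4) = min(1+change(3)=1+1=2, 1+change(1)=1+1=2) = 2
change(5) = min(1+change(4)=1+2=3, 1+change(2)=1+2=3) = 3
change(6) = min(1+change(5)=1+3=4, 1+change(3)=1+1=2) = 2

2


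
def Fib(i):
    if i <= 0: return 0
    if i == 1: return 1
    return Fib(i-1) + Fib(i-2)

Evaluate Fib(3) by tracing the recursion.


Computing Fib(3) bottom-up:
Fib(0) = 0
Fib(1) = 1
Fib(2) = Fib(1) + Fib(0) = 1 + 0 = 1
Fib(3) = Fib(2) + Fib(1) = 1 + 1 = 2

2


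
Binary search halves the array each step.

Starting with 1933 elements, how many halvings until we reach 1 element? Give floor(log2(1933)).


1933 / 2 = 966
966 / 2 = 483
483 / 2 = 241
241 / 2 = 120
120 / 2 = 60
60 / 2 = 30
30 / 2 = 15
15 / 2 = 7
7 / 2 = 3
3 / 2 = 1
Reached 1 after 10 halvings

10


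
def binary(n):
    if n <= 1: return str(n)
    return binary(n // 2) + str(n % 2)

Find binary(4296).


binary(4296) = binary(2148) + '0'
binary(2148) = binary(1074) + '0'
binary(1074) = binary(537) + '0'
binary(537) = binary(268) + '1'
binary(268) = binary(134) + '0'
binary(134) = binary(67) + '0'
binary(67) = binary(33) + '1'
binary(33) = binary(16) + '1'
binary(16) = binary(8) + '0'
binary(8) = binary(4) + '0'
binary(4) = binary(2) + '0'
binary(2) = binary(1) + '0'
binary(1) = '1'  (base case)
Concatenating: '1' + '0' + '0' + '0' + '0' + '1' + '1' + '0' + '0' + '1' + '0' + '0' + '0' = '1000011001000'

1000011001000


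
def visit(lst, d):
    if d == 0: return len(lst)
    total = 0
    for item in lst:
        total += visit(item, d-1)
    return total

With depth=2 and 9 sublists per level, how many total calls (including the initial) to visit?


At depth 0 (root): 1 call
At depth 1: each of 1 parents calls visit on 9 children = 9 calls
At depth 2: each of 9 parents calls visit on 9 children = 81 calls
Total: 1 + 9 + 81 = 91

91


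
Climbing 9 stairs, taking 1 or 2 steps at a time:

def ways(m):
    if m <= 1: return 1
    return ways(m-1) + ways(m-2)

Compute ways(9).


Building up from base cases:
ways(0) = 1
ways(1) = 1
ways(2) = ways(1) + ways(0) = 1 + 1 = 2
ways(3) = ways(2) + ways(1) = 2 + 1 = 3
ways(4) = ways(3) + ways(2) = 3 + 2 = 5
ways(5) = ways(4) + ways(3) = 5 + 3 = 8
ways(6) = ways(5) + ways(4) = 8 + 5 = 13
ways(7) = ways(6) + ways(5) = 13 + 8 = 21
ways(8) = ways(7) + ways(6) = 21 + 13 = 34
ways(9) = ways(8) + ways(7) = 34 + 21 = 55

55


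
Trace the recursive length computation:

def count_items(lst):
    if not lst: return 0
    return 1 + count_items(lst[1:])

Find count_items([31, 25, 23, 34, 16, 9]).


count_items([31, 25, 23, 34, 16, 9]) = 1 + count_items([25, 23, 34, 16, 9])
count_items([25, 23, 34, 16, 9]) = 1 + count_items([23, 34, 16, 9])
count_items([23, 34, 16, 9]) = 1 + count_items([34, 16, 9])
count_items([34, 16, 9]) = 1 + count_items([16, 9])
count_items([16, 9]) = 1 + count_items([9])
count_items([9]) = 1 + count_items([])
count_items([]) = 0  (base case)
Unwinding: 1 + 1 + 1 + 1 + 1 + 1 + 0 = 6

6


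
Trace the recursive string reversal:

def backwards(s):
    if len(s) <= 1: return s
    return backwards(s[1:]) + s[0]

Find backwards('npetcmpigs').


backwards('npetcmpigs') = backwards('petcmpigs') + 'n'
backwards('petcmpigs') = backwards('etcmpigs') + 'p'
backwards('etcmpigs') = backwards('tcmpigs') + 'e'
backwards('tcmpigs') = backwards('cmpigs') + 't'
backwards('cmpigs') = backwards('mpigs') + 'c'
backwards('mpigs') = backwards('pigs') + 'm'
backwards('pigs') = backwards('igs') + 'p'
backwards('igs') = backwards('gs') + 'i'
backwards('gs') = backwards('s') + 'g'
backwards('s') = 's'  (base case)
Concatenating: 's' + 'g' + 'i' + 'p' + 'm' + 'c' + 't' + 'e' + 'p' + 'n' = 'sgipmctepn'

sgipmctepn


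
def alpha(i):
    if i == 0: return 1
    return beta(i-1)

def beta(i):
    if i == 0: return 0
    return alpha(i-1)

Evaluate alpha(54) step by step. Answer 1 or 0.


alpha(54) = beta(53)
beta(53) = alpha(52)
alpha(52) = beta(51)
beta(51) = alpha(50)
alpha(50) = beta(49)
beta(49) = alpha(48)
alpha(48) = beta(47)
beta(47) = alpha(46)
alpha(46) = beta(45)
beta(45) = alpha(44)
alpha(44) = beta(43)
beta(43) = alpha(42)
alpha(42) = beta(41)
beta(41) = alpha(40)
alpha(40) = beta(39)
beta(39) = alpha(38)
alpha(38) = beta(37)
beta(37) = alpha(36)
alpha(36) = beta(35)
beta(35) = alpha(34)
alpha(34) = beta(33)
beta(33) = alpha(32)
alpha(32) = beta(31)
beta(31) = alpha(30)
alpha(30) = beta(29)
beta(29) = alpha(28)
alpha(28) = beta(27)
beta(27) = alpha(26)
alpha(26) = beta(25)
beta(25) = alpha(24)
alpha(24) = beta(23)
beta(23) = alpha(22)
alpha(22) = beta(21)
beta(21) = alpha(20)
alpha(20) = beta(19)
beta(19) = alpha(18)
alpha(18) = beta(17)
beta(17) = alpha(16)
alpha(16) = beta(15)
beta(15) = alpha(14)
alpha(14) = beta(13)
beta(13) = alpha(12)
alpha(12) = beta(11)
beta(11) = alpha(10)
alpha(10) = beta(9)
beta(9) = alpha(8)
alpha(8) = beta(7)
beta(7) = alpha(6)
alpha(6) = beta(5)
beta(5) = alpha(4)
alpha(4) = beta(3)
beta(3) = alpha(2)
alpha(2) = beta(1)
beta(1) = alpha(0)
alpha(0) = 1  (base case)
Result: 1

1


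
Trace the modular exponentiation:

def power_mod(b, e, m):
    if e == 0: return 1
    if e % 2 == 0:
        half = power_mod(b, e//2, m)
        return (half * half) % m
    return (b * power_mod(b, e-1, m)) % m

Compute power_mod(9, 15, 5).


power_mod(9, 15, 5): e is odd, compute power_mod(9, 14, 5)
  power_mod(9, 14, 5): e is even, compute power_mod(9, 7, 5)
    power_mod(9, 7, 5): e is odd, compute power_mod(9, 6, 5)
      power_mod(9, 6, 5): e is even, compute power_mod(9, 3, 5)
        power_mod(9, 3, 5): e is odd, compute power_mod(9, 2, 5)
          power_mod(9, 2, 5): e is even, compute power_mod(9, 1, 5)
          power_mod(9, 1, 5): e is odd, compute power_mod(9, 0, 5)
          power_mod(9, 0, 5) = 1
          (9 * 1) % 5 = 4
          half=4, (4*4) % 5 = 1
        (9 * 1) % 5 = 4
      half=4, (4*4) % 5 = 1
    (9 * 1) % 5 = 4
  half=4, (4*4) % 5 = 1
(9 * 1) % 5 = 4

4


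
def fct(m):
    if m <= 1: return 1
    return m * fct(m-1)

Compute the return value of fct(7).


fct(7)
= 7 * fct(6)
= 7 * 6 * fct(5)
= 7 * 6 * 5 * fct(4)
= 7 * 6 * 5 * 4 * fct(3)
= 7 * 6 * 5 * 4 * 3 * fct(2)
= 7 * 6 * 5 * 4 * 3 * 2 * fct(1)
= 7 * 6 * 5 * 4 * 3 * 2 * 1
= 5040

5040


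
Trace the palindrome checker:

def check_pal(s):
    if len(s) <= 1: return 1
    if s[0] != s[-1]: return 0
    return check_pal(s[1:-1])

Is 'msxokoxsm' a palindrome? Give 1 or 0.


check_pal('msxokoxsm'): s[0]='m' == s[-1]='m' -> check check_pal('sxokoxs')
check_pal('sxokoxs'): s[0]='s' == s[-1]='s' -> check check_pal('xokox')
check_pal('xokox'): s[0]='x' == s[-1]='x' -> check check_pal('oko')
check_pal('oko'): s[0]='o' == s[-1]='o' -> check check_pal('k')
check_pal('k'): len <= 1 -> return 1  (base case)
Result: 1 (palindrome)

1


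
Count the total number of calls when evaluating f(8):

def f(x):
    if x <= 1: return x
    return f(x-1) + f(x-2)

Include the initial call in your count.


Let C(n) = total calls for f(n)
C(0) = 1, C(1) = 1
C(2) = 1 + C(1) + C(0) = 1 + 1 + 1 = 3
C(3) = 1 + C(2) + C(1) = 1 + 3 + 1 = 5
C(4) = 1 + C(3) + C(2) = 1 + 5 + 3 = 9
C(5) = 1 + C(4) + C(3) = 1 + 9 + 5 = 15
C(6) = 1 + C(5) + C(4) = 1 + 15 + 9 = 25
C(7) = 1 + C(6) + C(5) = 1 + 25 + 15 = 41
C(8) = 1 + C(7) + C(6) = 1 + 41 + 25 = 67

67


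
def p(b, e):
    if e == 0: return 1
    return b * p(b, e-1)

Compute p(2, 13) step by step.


p(2, 13)
= 2 * p(2, 12)
= 2 * 2 * p(2, 11)
= 2 * 2 * 2 * p(2, 10)
= 2 * 2 * 2 * 2 * p(2, 9)
= 2 * 2 * 2 * 2 * 2 * p(2, 8)
= 2 * 2 * 2 * 2 * 2 * 2 * p(2, 7)
= 2 * 2 * 2 * 2 * 2 * 2 * 2 * p(2, 6)
= 2 * 2 * 2 * 2 * 2 * 2 * 2 * 2 * p(2, 5)
= 2 * 2 * 2 * 2 * 2 * 2 * 2 * 2 * 2 * p(2, 4)
= 2 * 2 * 2 * 2 * 2 * 2 * 2 * 2 * 2 * 2 * p(2, 3)
= 2 * 2 * 2 * 2 * 2 * 2 * 2 * 2 * 2 * 2 * 2 * p(2, 2)
= 2 * 2 * 2 * 2 * 2 * 2 * 2 * 2 * 2 * 2 * 2 * 2 * p(2, 1)
= 2 * 2 * 2 * 2 * 2 * 2 * 2 * 2 * 2 * 2 * 2 * 2 * 2 * p(2, 0)
= 2 * 2 * 2 * 2 * 2 * 2 * 2 * 2 * 2 * 2 * 2 * 2 * 2 * 1
= 8192

8192


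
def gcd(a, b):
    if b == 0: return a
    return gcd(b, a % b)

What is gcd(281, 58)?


gcd(281, 58) = gcd(58, 49)
gcd(58, 49) = gcd(49, 9)
gcd(49, 9) = gcd(9, 4)
gcd(9, 4) = gcd(4, 1)
gcd(4, 1) = gcd(1, 0)
gcd(1, 0) = 1  (base case)

1


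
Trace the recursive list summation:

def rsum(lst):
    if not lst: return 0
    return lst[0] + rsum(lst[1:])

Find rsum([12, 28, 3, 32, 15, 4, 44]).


rsum([12, 28, 3, 32, 15, 4, 44]) = 12 + rsum([28, 3, 32, 15, 4, 44])
rsum([28, 3, 32, 15, 4, 44]) = 28 + rsum([3, 32, 15, 4, 44])
rsum([3, 32, 15, 4, 44]) = 3 + rsum([32, 15, 4, 44])
rsum([32, 15, 4, 44]) = 32 + rsum([15, 4, 44])
rsum([15, 4, 44]) = 15 + rsum([4, 44])
rsum([4, 44]) = 4 + rsum([44])
rsum([44]) = 44 + rsum([])
rsum([]) = 0  (base case)
Total: 12 + 28 + 3 + 32 + 15 + 4 + 44 + 0 = 138

138


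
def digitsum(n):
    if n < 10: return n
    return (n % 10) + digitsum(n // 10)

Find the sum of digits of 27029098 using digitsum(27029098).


digitsum(27029098) = 8 + digitsum(2702909)
digitsum(2702909) = 9 + digitsum(270290)
digitsum(270290) = 0 + digitsum(27029)
digitsum(27029) = 9 + digitsum(2702)
digitsum(2702) = 2 + digitsum(270)
digitsum(270) = 0 + digitsum(27)
digitsum(27) = 7 + digitsum(2)
digitsum(2) = 2  (base case)
Total: 8 + 9 + 0 + 9 + 2 + 0 + 7 + 2 = 37

37


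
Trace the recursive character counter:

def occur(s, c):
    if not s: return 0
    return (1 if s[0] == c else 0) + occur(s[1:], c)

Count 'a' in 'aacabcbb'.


s[0]='a' == 'a' -> 1
s[0]='a' == 'a' -> 1
s[0]='c' != 'a' -> 0
s[0]='a' == 'a' -> 1
s[0]='b' != 'a' -> 0
s[0]='c' != 'a' -> 0
s[0]='b' != 'a' -> 0
s[0]='b' != 'a' -> 0
Sum: 1 + 1 + 0 + 1 + 0 + 0 + 0 + 0 = 3

3


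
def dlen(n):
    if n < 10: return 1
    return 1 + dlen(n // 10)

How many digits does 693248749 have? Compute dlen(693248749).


dlen(693248749) = 1 + dlen(69324874)
dlen(69324874) = 1 + dlen(6932487)
dlen(6932487) = 1 + dlen(693248)
dlen(693248) = 1 + dlen(69324)
dlen(69324) = 1 + dlen(6932)
dlen(6932) = 1 + dlen(693)
dlen(693) = 1 + dlen(69)
dlen(69) = 1 + dlen(6)
dlen(6) = 1  (base case: 6 < 10)
Unwinding: 1 + 1 + 1 + 1 + 1 + 1 + 1 + 1 + 1 = 9

9


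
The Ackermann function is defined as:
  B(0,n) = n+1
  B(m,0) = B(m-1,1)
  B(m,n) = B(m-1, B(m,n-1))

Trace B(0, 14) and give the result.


B(0, 14) = 15
Result: B(0, 14) = 15

15


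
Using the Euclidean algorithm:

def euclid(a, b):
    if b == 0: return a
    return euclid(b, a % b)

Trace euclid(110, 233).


euclid(110, 233) = euclid(233, 110)
euclid(233, 110) = euclid(110, 13)
euclid(110, 13) = euclid(13, 6)
euclid(13, 6) = euclid(6, 1)
euclid(6, 1) = euclid(1, 0)
euclid(1, 0) = 1  (base case)

1


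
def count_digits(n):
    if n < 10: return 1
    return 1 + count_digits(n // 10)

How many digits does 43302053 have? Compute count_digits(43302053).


count_digits(43302053) = 1 + count_digits(4330205)
count_digits(4330205) = 1 + count_digits(433020)
count_digits(433020) = 1 + count_digits(43302)
count_digits(43302) = 1 + count_digits(4330)
count_digits(4330) = 1 + count_digits(433)
count_digits(433) = 1 + count_digits(43)
count_digits(43) = 1 + count_digits(4)
count_digits(4) = 1  (base case: 4 < 10)
Unwinding: 1 + 1 + 1 + 1 + 1 + 1 + 1 + 1 = 8

8


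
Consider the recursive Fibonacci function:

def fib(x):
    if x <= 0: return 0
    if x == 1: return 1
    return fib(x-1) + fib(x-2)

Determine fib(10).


Computing fib(10) bottom-up:
fib(0) = 0
fib(1) = 1
fib(2) = fib(1) + fib(0) = 1 + 0 = 1
fib(3) = fib(2) + fib(1) = 1 + 1 = 2
fib(4) = fib(3) + fib(2) = 2 + 1 = 3
fib(5) = fib(4) + fib(3) = 3 + 2 = 5
fib(6) = fib(5) + fib(4) = 5 + 3 = 8
fib(7) = fib(6) + fib(5) = 8 + 5 = 13
fib(8) = fib(7) + fib(6) = 13 + 8 = 21
fib(9) = fib(8) + fib(7) = 21 + 13 = 34
fib(10) = fib(9) + fib(8) = 34 + 21 = 55

55


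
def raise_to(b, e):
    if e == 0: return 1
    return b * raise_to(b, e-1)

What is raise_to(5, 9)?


raise_to(5, 9)
= 5 * raise_to(5, 8)
= 5 * 5 * raise_to(5, 7)
= 5 * 5 * 5 * raise_to(5, 6)
= 5 * 5 * 5 * 5 * raise_to(5, 5)
= 5 * 5 * 5 * 5 * 5 * raise_to(5, 4)
= 5 * 5 * 5 * 5 * 5 * 5 * raise_to(5, 3)
= 5 * 5 * 5 * 5 * 5 * 5 * 5 * raise_to(5, 2)
= 5 * 5 * 5 * 5 * 5 * 5 * 5 * 5 * raise_to(5, 1)
= 5 * 5 * 5 * 5 * 5 * 5 * 5 * 5 * 5 * raise_to(5, 0)
= 5 * 5 * 5 * 5 * 5 * 5 * 5 * 5 * 5 * 1
= 1953125

1953125


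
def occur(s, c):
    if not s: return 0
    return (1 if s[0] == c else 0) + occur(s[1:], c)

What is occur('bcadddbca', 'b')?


s[0]='b' == 'b' -> 1
s[0]='c' != 'b' -> 0
s[0]='a' != 'b' -> 0
s[0]='d' != 'b' -> 0
s[0]='d' != 'b' -> 0
s[0]='d' != 'b' -> 0
s[0]='b' == 'b' -> 1
s[0]='c' != 'b' -> 0
s[0]='a' != 'b' -> 0
Sum: 1 + 0 + 0 + 0 + 0 + 0 + 1 + 0 + 0 = 2

2


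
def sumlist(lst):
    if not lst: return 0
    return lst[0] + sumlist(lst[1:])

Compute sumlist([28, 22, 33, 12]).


sumlist([28, 22, 33, 12]) = 28 + sumlist([22, 33, 12])
sumlist([22, 33, 12]) = 22 + sumlist([33, 12])
sumlist([33, 12]) = 33 + sumlist([12])
sumlist([12]) = 12 + sumlist([])
sumlist([]) = 0  (base case)
Total: 28 + 22 + 33 + 12 + 0 = 95

95


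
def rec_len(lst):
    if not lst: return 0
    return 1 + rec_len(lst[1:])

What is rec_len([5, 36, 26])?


rec_len([5, 36, 26]) = 1 + rec_len([36, 26])
rec_len([36, 26]) = 1 + rec_len([26])
rec_len([26]) = 1 + rec_len([])
rec_len([]) = 0  (base case)
Unwinding: 1 + 1 + 1 + 0 = 3

3


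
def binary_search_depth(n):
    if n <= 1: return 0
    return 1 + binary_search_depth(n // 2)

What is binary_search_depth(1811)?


1811 / 2 = 905
905 / 2 = 452
452 / 2 = 226
226 / 2 = 113
113 / 2 = 56
56 / 2 = 28
28 / 2 = 14
14 / 2 = 7
7 / 2 = 3
3 / 2 = 1
Reached 1 after 10 halvings

10


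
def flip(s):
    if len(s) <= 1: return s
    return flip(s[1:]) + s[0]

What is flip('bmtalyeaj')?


flip('bmtalyeaj') = flip('mtalyeaj') + 'b'
flip('mtalyeaj') = flip('talyeaj') + 'm'
flip('talyeaj') = flip('alyeaj') + 't'
flip('alyeaj') = flip('lyeaj') + 'a'
flip('lyeaj') = flip('yeaj') + 'l'
flip('yeaj') = flip('eaj') + 'y'
flip('eaj') = flip('aj') + 'e'
flip('aj') = flip('j') + 'a'
flip('j') = 'j'  (base case)
Concatenating: 'j' + 'a' + 'e' + 'y' + 'l' + 'a' + 't' + 'm' + 'b' = 'jaeylatmb'

jaeylatmb


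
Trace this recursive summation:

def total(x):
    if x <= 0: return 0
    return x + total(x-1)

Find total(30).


total(30)
= 30 + 29 + 28 + 27 + 26 + 25 + 24 + 23 + 22 + 21 + 20 + 19 + 18 + 17 + 16 + 15 + 14 + 13 + 12 + 11 + 10 + 9 + 8 + 7 + 6 + 5 + 4 + 3 + 2 + 1 + total(0)
= 30 + 29 + 28 + 27 + 26 + 25 + 24 + 23 + 22 + 21 + 20 + 19 + 18 + 17 + 16 + 15 + 14 + 13 + 12 + 11 + 10 + 9 + 8 + 7 + 6 + 5 + 4 + 3 + 2 + 1 + 0
= 465

465


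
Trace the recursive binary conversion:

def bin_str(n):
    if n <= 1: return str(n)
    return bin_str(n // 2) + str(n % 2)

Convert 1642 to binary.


bin_str(1642) = bin_str(821) + '0'
bin_str(821) = bin_str(410) + '1'
bin_str(410) = bin_str(205) + '0'
bin_str(205) = bin_str(102) + '1'
bin_str(102) = bin_str(51) + '0'
bin_str(51) = bin_str(25) + '1'
bin_str(25) = bin_str(12) + '1'
bin_str(12) = bin_str(6) + '0'
bin_str(6) = bin_str(3) + '0'
bin_str(3) = bin_str(1) + '1'
bin_str(1) = '1'  (base case)
Concatenating: '1' + '1' + '0' + '0' + '1' + '1' + '0' + '1' + '0' + '1' + '0' = '11001101010'

11001101010


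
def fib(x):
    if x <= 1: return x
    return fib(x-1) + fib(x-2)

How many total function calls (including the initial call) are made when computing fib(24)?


Let C(n) = total calls for fib(n)
C(0) = 1, C(1) = 1
C(2) = 1 + C(1) + C(0) = 1 + 1 + 1 = 3
C(3) = 1 + C(2) + C(1) = 1 + 3 + 1 = 5
C(4) = 1 + C(3) + C(2) = 1 + 5 + 3 = 9
C(5) = 1 + C(4) + C(3) = 1 + 9 + 5 = 15
C(6) = 1 + C(5) + C(4) = 1 + 15 + 9 = 25
C(7) = 1 + C(6) + C(5) = 1 + 25 + 15 = 41
C(8) = 1 + C(7) + C(6) = 1 + 41 + 25 = 67
C(9) = 1 + C(8) + C(7) = 1 + 67 + 41 = 109
C(10) = 1 + C(9) + C(8) = 1 + 109 + 67 = 177
C(11) = 1 + C(10) + C(9) = 1 + 177 + 109 = 287
C(12) = 1 + C(11) + C(10) = 1 + 287 + 177 = 465
C(13) = 1 + C(12) + C(11) = 1 + 465 + 287 = 753
C(14) = 1 + C(13) + C(12) = 1 + 753 + 465 = 1219
C(15) = 1 + C(14) + C(13) = 1 + 1219 + 753 = 1973
C(16) = 1 + C(15) + C(14) = 1 + 1973 + 1219 = 3193
C(17) = 1 + C(16) + C(15) = 1 + 3193 + 1973 = 5167
C(18) = 1 + C(17) + C(16) = 1 + 5167 + 3193 = 8361
C(19) = 1 + C(18) + C(17) = 1 + 8361 + 5167 = 13529
C(20) = 1 + C(19) + C(18) = 1 + 13529 + 8361 = 21891
C(21) = 1 + C(20) + C(19) = 1 + 21891 + 13529 = 35421
C(22) = 1 + C(21) + C(20) = 1 + 35421 + 21891 = 57313
C(23) = 1 + C(22) + C(21) = 1 + 57313 + 35421 = 92735
C(24) = 1 + C(23) + C(22) = 1 + 92735 + 57313 = 150049

150049


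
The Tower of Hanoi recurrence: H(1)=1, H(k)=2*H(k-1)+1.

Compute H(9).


H(9) = 2 * H(8) + 1
H(8) = 2 * H(7) + 1
H(7) = 2 * H(6) + 1
H(6) = 2 * H(5) + 1
H(5) = 2 * H(4) + 1
H(4) = 2 * H(3) + 1
H(3) = 2 * H(2) + 1
H(2) = 2 * H(1) + 1
H(1) = 1  (base case)
H(2) = 2 * 1 + 1 = 3
H(3) = 2 * 3 + 1 = 7
H(4) = 2 * 7 + 1 = 15
H(5) = 2 * 15 + 1 = 31
H(6) = 2 * 31 + 1 = 63
H(7) = 2 * 63 + 1 = 127
H(8) = 2 * 127 + 1 = 255
H(9) = 2 * 255 + 1 = 511

511


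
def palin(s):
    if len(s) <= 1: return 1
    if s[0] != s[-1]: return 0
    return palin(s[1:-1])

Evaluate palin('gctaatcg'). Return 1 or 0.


palin('gctaatcg'): s[0]='g' == s[-1]='g' -> check palin('ctaatc')
palin('ctaatc'): s[0]='c' == s[-1]='c' -> check palin('taat')
palin('taat'): s[0]='t' == s[-1]='t' -> check palin('aa')
palin('aa'): s[0]='a' == s[-1]='a' -> check palin('')
palin(''): len <= 1 -> return 1  (base case)
Result: 1 (palindrome)

1


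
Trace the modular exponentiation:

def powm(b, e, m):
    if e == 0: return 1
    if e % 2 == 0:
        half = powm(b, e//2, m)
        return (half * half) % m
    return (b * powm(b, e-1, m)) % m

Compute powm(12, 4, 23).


powm(12, 4, 23): e is even, compute powm(12, 2, 23)
  powm(12, 2, 23): e is even, compute powm(12, 1, 23)
    powm(12, 1, 23): e is odd, compute powm(12, 0, 23)
      powm(12, 0, 23) = 1
    (12 * 1) % 23 = 12
  half=12, (12*12) % 23 = 6
half=6, (6*6) % 23 = 13

13


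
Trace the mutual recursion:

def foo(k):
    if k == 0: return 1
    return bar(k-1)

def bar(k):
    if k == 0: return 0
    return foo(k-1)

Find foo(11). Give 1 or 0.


foo(11) = bar(10)
bar(10) = foo(9)
foo(9) = bar(8)
bar(8) = foo(7)
foo(7) = bar(6)
bar(6) = foo(5)
foo(5) = bar(4)
bar(4) = foo(3)
foo(3) = bar(2)
bar(2) = foo(1)
foo(1) = bar(0)
bar(0) = 0  (base case)
Result: 0

0


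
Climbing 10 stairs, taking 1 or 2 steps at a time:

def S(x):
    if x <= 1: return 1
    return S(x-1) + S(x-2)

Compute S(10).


Building up from base cases:
S(0) = 1
S(1) = 1
S(2) = S(1) + S(0) = 1 + 1 = 2
S(3) = S(2) + S(1) = 2 + 1 = 3
S(4) = S(3) + S(2) = 3 + 2 = 5
S(5) = S(4) + S(3) = 5 + 3 = 8
S(6) = S(5) + S(4) = 8 + 5 = 13
S(7) = S(6) + S(5) = 13 + 8 = 21
S(8) = S(7) + S(6) = 21 + 13 = 34
S(9) = S(8) + S(7) = 34 + 21 = 55
S(10) = S(9) + S(8) = 55 + 34 = 89

89


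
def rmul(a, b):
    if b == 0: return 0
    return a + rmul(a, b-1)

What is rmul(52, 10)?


rmul(52, 10) = 52 + rmul(52, 9)
rmul(52, 9) = 52 + rmul(52, 8)
rmul(52, 8) = 52 + rmul(52, 7)
rmul(52, 7) = 52 + rmul(52, 6)
rmul(52, 6) = 52 + rmul(52, 5)
rmul(52, 5) = 52 + rmul(52, 4)
rmul(52, 4) = 52 + rmul(52, 3)
rmul(52, 3) = 52 + rmul(52, 2)
rmul(52, 2) = 52 + rmul(52, 1)
rmul(52, 1) = 52 + rmul(52, 0)
rmul(52, 0) = 0  (base case)
Total: 52 + 52 + 52 + 52 + 52 + 52 + 52 + 52 + 52 + 52 + 0 = 520

520


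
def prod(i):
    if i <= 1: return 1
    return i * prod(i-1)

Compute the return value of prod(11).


prod(11)
= 11 * prod(10)
= 11 * 10 * prod(9)
= 11 * 10 * 9 * prod(8)
= 11 * 10 * 9 * 8 * prod(7)
= 11 * 10 * 9 * 8 * 7 * prod(6)
= 11 * 10 * 9 * 8 * 7 * 6 * prod(5)
= 11 * 10 * 9 * 8 * 7 * 6 * 5 * prod(4)
= 11 * 10 * 9 * 8 * 7 * 6 * 5 * 4 * prod(3)
= 11 * 10 * 9 * 8 * 7 * 6 * 5 * 4 * 3 * prod(2)
= 11 * 10 * 9 * 8 * 7 * 6 * 5 * 4 * 3 * 2 * prod(1)
= 11 * 10 * 9 * 8 * 7 * 6 * 5 * 4 * 3 * 2 * 1
= 39916800

39916800


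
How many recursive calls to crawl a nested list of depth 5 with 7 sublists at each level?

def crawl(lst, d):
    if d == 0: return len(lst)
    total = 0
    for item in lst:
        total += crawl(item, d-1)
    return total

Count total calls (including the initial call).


At depth 0 (root): 1 call
At depth 1: each of 1 parents calls crawl on 7 children = 7 calls
At depth 2: each of 7 parents calls crawl on 7 children = 49 calls
At depth 3: each of 49 parents calls crawl on 7 children = 343 calls
At depth 4: each of 343 parents calls crawl on 7 children = 2401 calls
At depth 5: each of 2401 parents calls crawl on 7 children = 16807 calls
Total: 1 + 7 + 49 + 343 + 2401 + 16807 = 19608

19608


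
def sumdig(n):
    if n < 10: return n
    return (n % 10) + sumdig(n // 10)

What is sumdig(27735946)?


sumdig(27735946) = 6 + sumdig(2773594)
sumdig(2773594) = 4 + sumdig(277359)
sumdig(277359) = 9 + sumdig(27735)
sumdig(27735) = 5 + sumdig(2773)
sumdig(2773) = 3 + sumdig(277)
sumdig(277) = 7 + sumdig(27)
sumdig(27) = 7 + sumdig(2)
sumdig(2) = 2  (base case)
Total: 6 + 4 + 9 + 5 + 3 + 7 + 7 + 2 = 43

43


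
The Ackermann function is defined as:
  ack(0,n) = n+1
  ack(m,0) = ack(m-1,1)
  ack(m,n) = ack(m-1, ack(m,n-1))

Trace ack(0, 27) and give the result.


ack(0, 27) = 28
Result: ack(0, 27) = 28

28


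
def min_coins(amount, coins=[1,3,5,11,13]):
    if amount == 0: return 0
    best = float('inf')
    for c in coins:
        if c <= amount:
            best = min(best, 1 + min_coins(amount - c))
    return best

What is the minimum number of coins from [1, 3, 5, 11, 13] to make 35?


Building up with DP:
min_coins(0) = 0
min_coins(1) = min(1+min_coins(0)=1+0=1) = 1
min_coins(2) = min(1+min_coins(1)=1+1=2) = 2
min_coins(3) = min(1+min_coins(2)=1+2=3, 1+min_coins(0)=1+0=1) = 1
min_coins(4) = min(1+min_coins(3)=1+1=2, 1+min_coins(1)=1+1=2) = 2
min_coins(5) = min(1+min_coins(4)=1+2=3, 1+min_coins(2)=1+2=3, 1+min_coins(0)=1+0=1) = 1
min_coins(6) = min(1+min_coins(5)=1+1=2, 1+min_coins(3)=1+1=2, 1+min_coins(1)=1+1=2) = 2
min_coins(7) = min(1+min_coins(6)=1+2=3, 1+min_coins(4)=1+2=3, 1+min_coins(2)=1+2=3) = 3
min_coins(8) = min(1+min_coins(7)=1+3=4, 1+min_coins(5)=1+1=2, 1+min_coins(3)=1+1=2) = 2
min_coins(9) = min(1+min_coins(8)=1+2=3, 1+min_coins(6)=1+2=3, 1+min_coins(4)=1+2=3) = 3
min_coins(10) = min(1+min_coins(9)=1+3=4, 1+min_coins(7)=1+3=4, 1+min_coins(5)=1+1=2) = 2
min_coins(11) = min(1+min_coins(10)=1+2=3, 1+min_coins(8)=1+2=3, 1+min_coins(6)=1+2=3, 1+min_coins(0)=1+0=1) = 1
min_coins(12) = min(1+min_coins(11)=1+1=2, 1+min_coins(9)=1+3=4, 1+min_coins(7)=1+3=4, 1+min_coins(1)=1+1=2) = 2
min_coins(13) = min(1+min_coins(12)=1+2=3, 1+min_coins(10)=1+2=3, 1+min_coins(8)=1+2=3, 1+min_coins(2)=1+2=3, 1+min_coins(0)=1+0=1) = 1
min_coins(14) = min(1+min_coins(13)=1+1=2, 1+min_coins(11)=1+1=2, 1+min_coins(9)=1+3=4, 1+min_coins(3)=1+1=2, 1+min_coins(1)=1+1=2) = 2
min_coins(15) = min(1+min_coins(14)=1+2=3, 1+min_coins(12)=1+2=3, 1+min_coins(10)=1+2=3, 1+min_coins(4)=1+2=3, 1+min_coins(2)=1+2=3) = 3
min_coins(16) = min(1+min_coins(15)=1+3=4, 1+min_coins(13)=1+1=2, 1+min_coins(11)=1+1=2, 1+min_coins(5)=1+1=2, 1+min_coins(3)=1+1=2) = 2
min_coins(17) = min(1+min_coins(16)=1+2=3, 1+min_coins(14)=1+2=3, 1+min_coins(12)=1+2=3, 1+min_coins(6)=1+2=3, 1+min_coins(4)=1+2=3) = 3
min_coins(18) = min(1+min_coins(17)=1+3=4, 1+min_coins(15)=1+3=4, 1+min_coins(13)=1+1=2, 1+min_coins(7)=1+3=4, 1+min_coins(5)=1+1=2) = 2
min_coins(19) = min(1+min_coins(18)=1+2=3, 1+min_coins(16)=1+2=3, 1+min_coins(14)=1+2=3, 1+min_coins(8)=1+2=3, 1+min_coins(6)=1+2=3) = 3
min_coins(20) = min(1+min_coins(19)=1+3=4, 1+min_coins(17)=1+3=4, 1+min_coins(15)=1+3=4, 1+min_coins(9)=1+3=4, 1+min_coins(7)=1+3=4) = 4
min_coins(21) = min(1+min_coins(20)=1+4=5, 1+min_coins(18)=1+2=3, 1+min_coins(16)=1+2=3, 1+min_coins(10)=1+2=3, 1+min_coins(8)=1+2=3) = 3
min_coins(22) = min(1+min_coins(21)=1+3=4, 1+min_coins(19)=1+3=4, 1+min_coins(17)=1+3=4, 1+min_coins(11)=1+1=2, 1+min_coins(9)=1+3=4) = 2
min_coins(23) = min(1+min_coins(22)=1+2=3, 1+min_coins(20)=1+4=5, 1+min_coins(18)=1+2=3, 1+min_coins(12)=1+2=3, 1+min_coins(10)=1+2=3) = 3
min_coins(24) = min(1+min_coins(23)=1+3=4, 1+min_coins(21)=1+3=4, 1+min_coins(19)=1+3=4, 1+min_coins(13)=1+1=2, 1+min_coins(11)=1+1=2) = 2
min_coins(25) = min(1+min_coins(24)=1+2=3, 1+min_coins(22)=1+2=3, 1+min_coins(20)=1+4=5, 1+min_coins(14)=1+2=3, 1+min_coins(12)=1+2=3) = 3
min_coins(26) = min(1+min_coins(25)=1+3=4, 1+min_coins(23)=1+3=4, 1+min_coins(21)=1+3=4, 1+min_coins(15)=1+3=4, 1+min_coins(13)=1+1=2) = 2
min_coins(27) = min(1+min_coins(26)=1+2=3, 1+min_coins(24)=1+2=3, 1+min_coins(22)=1+2=3, 1+min_coins(16)=1+2=3, 1+min_coins(14)=1+2=3) = 3
min_coins(28) = min(1+min_coins(27)=1+3=4, 1+min_coins(25)=1+3=4, 1+min_coins(23)=1+3=4, 1+min_coins(17)=1+3=4, 1+min_coins(15)=1+3=4) = 4
min_coins(29) = min(1+min_coins(28)=1+4=5, 1+min_coins(26)=1+2=3, 1+min_coins(24)=1+2=3, 1+min_coins(18)=1+2=3, 1+min_coins(16)=1+2=3) = 3
min_coins(30) = min(1+min_coins(29)=1+3=4, 1+min_coins(27)=1+3=4, 1+min_coins(25)=1+3=4, 1+min_coins(19)=1+3=4, 1+min_coins(17)=1+3=4) = 4
min_coins(31) = min(1+min_coins(30)=1+4=5, 1+min_coins(28)=1+4=5, 1+min_coins(26)=1+2=3, 1+min_coins(20)=1+4=5, 1+min_coins(18)=1+2=3) = 3
min_coins(32) = min(1+min_coins(31)=1+3=4, 1+min_coins(29)=1+3=4, 1+min_coins(27)=1+3=4, 1+min_coins(21)=1+3=4, 1+min_coins(19)=1+3=4) = 4
min_coins(33) = min(1+min_coins(32)=1+4=5, 1+min_coins(30)=1+4=5, 1+min_coins(28)=1+4=5, 1+min_coins(22)=1+2=3, 1+min_coins(20)=1+4=5) = 3
min_coins(34) = min(1+min_coins(33)=1+3=4, 1+min_coins(31)=1+3=4, 1+min_coins(29)=1+3=4, 1+min_coins(23)=1+3=4, 1+min_coins(21)=1+3=4) = 4
min_coins(35) = min(1+min_coins(34)=1+4=5, 1+min_coins(32)=1+4=5, 1+min_coins(30)=1+4=5, 1+min_coins(24)=1+2=3, 1+min_coins(22)=1+2=3) = 3

3


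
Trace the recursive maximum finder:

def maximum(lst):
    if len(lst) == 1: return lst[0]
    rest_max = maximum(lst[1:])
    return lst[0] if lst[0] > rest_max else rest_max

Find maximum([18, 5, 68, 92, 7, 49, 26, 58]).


maximum([18, 5, 68, 92, 7, 49, 26, 58]): compare 18 with maximum([5, 68, 92, 7, 49, 26, 58])
maximum([5, 68, 92, 7, 49, 26, 58]): compare 5 with maximum([68, 92, 7, 49, 26, 58])
maximum([68, 92, 7, 49, 26, 58]): compare 68 with maximum([92, 7, 49, 26, 58])
maximum([92, 7, 49, 26, 58]): compare 92 with maximum([7, 49, 26, 58])
maximum([7, 49, 26, 58]): compare 7 with maximum([49, 26, 58])
maximum([49, 26, 58]): compare 49 with maximum([26, 58])
maximum([26, 58]): compare 26 with maximum([58])
maximum([58]) = 58  (base case)
Compare 26 with 58 -> 58
Compare 49 with 58 -> 58
Compare 7 with 58 -> 58
Compare 92 with 58 -> 92
Compare 68 with 92 -> 92
Compare 5 with 92 -> 92
Compare 18 with 92 -> 92

92


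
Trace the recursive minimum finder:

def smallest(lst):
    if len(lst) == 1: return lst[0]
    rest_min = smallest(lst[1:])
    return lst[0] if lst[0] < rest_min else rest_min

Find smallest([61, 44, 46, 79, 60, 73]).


smallest([61, 44, 46, 79, 60, 73]): compare 61 with smallest([44, 46, 79, 60, 73])
smallest([44, 46, 79, 60, 73]): compare 44 with smallest([46, 79, 60, 73])
smallest([46, 79, 60, 73]): compare 46 with smallest([79, 60, 73])
smallest([79, 60, 73]): compare 79 with smallest([60, 73])
smallest([60, 73]): compare 60 with smallest([73])
smallest([73]) = 73  (base case)
Compare 60 with 73 -> 60
Compare 79 with 60 -> 60
Compare 46 with 60 -> 46
Compare 44 with 46 -> 44
Compare 61 with 44 -> 44

44


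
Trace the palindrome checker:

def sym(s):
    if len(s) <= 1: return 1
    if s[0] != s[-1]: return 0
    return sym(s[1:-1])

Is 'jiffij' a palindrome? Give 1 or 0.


sym('jiffij'): s[0]='j' == s[-1]='j' -> check sym('iffi')
sym('iffi'): s[0]='i' == s[-1]='i' -> check sym('ff')
sym('ff'): s[0]='f' == s[-1]='f' -> check sym('')
sym(''): len <= 1 -> return 1  (base case)
Result: 1 (palindrome)

1


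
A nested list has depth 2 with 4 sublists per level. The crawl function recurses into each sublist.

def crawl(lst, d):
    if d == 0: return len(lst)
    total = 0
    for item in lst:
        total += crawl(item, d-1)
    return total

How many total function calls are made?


At depth 0 (root): 1 call
At depth 1: each of 1 parents calls crawl on 4 children = 4 calls
At depth 2: each of 4 parents calls crawl on 4 children = 16 calls
Total: 1 + 4 + 16 = 21

21


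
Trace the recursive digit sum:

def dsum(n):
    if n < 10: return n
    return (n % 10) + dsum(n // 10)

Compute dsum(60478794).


dsum(60478794) = 4 + dsum(6047879)
dsum(6047879) = 9 + dsum(604787)
dsum(604787) = 7 + dsum(60478)
dsum(60478) = 8 + dsum(6047)
dsum(6047) = 7 + dsum(604)
dsum(604) = 4 + dsum(60)
dsum(60) = 0 + dsum(6)
dsum(6) = 6  (base case)
Total: 4 + 9 + 7 + 8 + 7 + 4 + 0 + 6 = 45

45


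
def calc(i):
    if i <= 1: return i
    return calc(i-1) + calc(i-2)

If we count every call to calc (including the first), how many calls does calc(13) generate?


Let C(n) = total calls for calc(n)
C(0) = 1, C(1) = 1
C(2) = 1 + C(1) + C(0) = 1 + 1 + 1 = 3
C(3) = 1 + C(2) + C(1) = 1 + 3 + 1 = 5
C(4) = 1 + C(3) + C(2) = 1 + 5 + 3 = 9
C(5) = 1 + C(4) + C(3) = 1 + 9 + 5 = 15
C(6) = 1 + C(5) + C(4) = 1 + 15 + 9 = 25
C(7) = 1 + C(6) + C(5) = 1 + 25 + 15 = 41
C(8) = 1 + C(7) + C(6) = 1 + 41 + 25 = 67
C(9) = 1 + C(8) + C(7) = 1 + 67 + 41 = 109
C(10) = 1 + C(9) + C(8) = 1 + 109 + 67 = 177
C(11) = 1 + C(10) + C(9) = 1 + 177 + 109 = 287
C(12) = 1 + C(11) + C(10) = 1 + 287 + 177 = 465
C(13) = 1 + C(12) + C(11) = 1 + 465 + 287 = 753

753


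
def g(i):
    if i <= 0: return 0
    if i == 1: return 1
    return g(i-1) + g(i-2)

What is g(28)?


Computing g(28) bottom-up:
g(0) = 0
g(1) = 1
g(2) = g(1) + g(0) = 1 + 0 = 1
g(3) = g(2) + g(1) = 1 + 1 = 2
g(4) = g(3) + g(2) = 2 + 1 = 3
g(5) = g(4) + g(3) = 3 + 2 = 5
g(6) = g(5) + g(4) = 5 + 3 = 8
g(7) = g(6) + g(5) = 8 + 5 = 13
g(8) = g(7) + g(6) = 13 + 8 = 21
g(9) = g(8) + g(7) = 21 + 13 = 34
g(10) = g(9) + g(8) = 34 + 21 = 55
g(11) = g(10) + g(9) = 55 + 34 = 89
g(12) = g(11) + g(10) = 89 + 55 = 144
g(13) = g(12) + g(11) = 144 + 89 = 233
g(14) = g(13) + g(12) = 233 + 144 = 377
g(15) = g(14) + g(13) = 377 + 233 = 610
g(16) = g(15) + g(14) = 610 + 377 = 987
g(17) = g(16) + g(15) = 987 + 610 = 1597
g(18) = g(17) + g(16) = 1597 + 987 = 2584
g(19) = g(18) + g(17) = 2584 + 1597 = 4181
g(20) = g(19) + g(18) = 4181 + 2584 = 6765
g(21) = g(20) + g(19) = 6765 + 4181 = 10946
g(22) = g(21) + g(20) = 10946 + 6765 = 17711
g(23) = g(22) + g(21) = 17711 + 10946 = 28657
g(24) = g(23) + g(22) = 28657 + 17711 = 46368
g(25) = g(24) + g(23) = 46368 + 28657 = 75025
g(26) = g(25) + g(24) = 75025 + 46368 = 121393
g(27) = g(26) + g(25) = 121393 + 75025 = 196418
g(28) = g(27) + g(26) = 196418 + 121393 = 317811

317811


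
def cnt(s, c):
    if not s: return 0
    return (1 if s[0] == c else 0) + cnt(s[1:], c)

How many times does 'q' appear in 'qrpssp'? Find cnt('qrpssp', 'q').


s[0]='q' == 'q' -> 1
s[0]='r' != 'q' -> 0
s[0]='p' != 'q' -> 0
s[0]='s' != 'q' -> 0
s[0]='s' != 'q' -> 0
s[0]='p' != 'q' -> 0
Sum: 1 + 0 + 0 + 0 + 0 + 0 = 1

1


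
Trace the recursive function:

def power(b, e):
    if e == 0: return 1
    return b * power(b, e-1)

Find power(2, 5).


power(2, 5)
= 2 * power(2, 4)
= 2 * 2 * power(2, 3)
= 2 * 2 * 2 * power(2, 2)
= 2 * 2 * 2 * 2 * power(2, 1)
= 2 * 2 * 2 * 2 * 2 * power(2, 0)
= 2 * 2 * 2 * 2 * 2 * 1
= 32

32


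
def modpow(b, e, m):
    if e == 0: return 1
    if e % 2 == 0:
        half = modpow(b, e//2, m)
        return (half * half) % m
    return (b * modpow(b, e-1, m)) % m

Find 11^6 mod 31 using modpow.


modpow(11, 6, 31): e is even, compute modpow(11, 3, 31)
  modpow(11, 3, 31): e is odd, compute modpow(11, 2, 31)
    modpow(11, 2, 31): e is even, compute modpow(11, 1, 31)
      modpow(11, 1, 31): e is odd, compute modpow(11, 0, 31)
        modpow(11, 0, 31) = 1
      (11 * 1) % 31 = 11
    half=11, (11*11) % 31 = 28
  (11 * 28) % 31 = 29
half=29, (29*29) % 31 = 4

4


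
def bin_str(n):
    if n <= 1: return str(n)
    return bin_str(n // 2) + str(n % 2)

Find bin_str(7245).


bin_str(7245) = bin_str(3622) + '1'
bin_str(3622) = bin_str(1811) + '0'
bin_str(1811) = bin_str(905) + '1'
bin_str(905) = bin_str(452) + '1'
bin_str(452) = bin_str(226) + '0'
bin_str(226) = bin_str(113) + '0'
bin_str(113) = bin_str(56) + '1'
bin_str(56) = bin_str(28) + '0'
bin_str(28) = bin_str(14) + '0'
bin_str(14) = bin_str(7) + '0'
bin_str(7) = bin_str(3) + '1'
bin_str(3) = bin_str(1) + '1'
bin_str(1) = '1'  (base case)
Concatenating: '1' + '1' + '1' + '0' + '0' + '0' + '1' + '0' + '0' + '1' + '1' + '0' + '1' = '1110001001101'

1110001001101


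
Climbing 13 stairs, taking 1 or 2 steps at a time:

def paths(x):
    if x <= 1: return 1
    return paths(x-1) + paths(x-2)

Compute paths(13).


Building up from base cases:
paths(0) = 1
paths(1) = 1
paths(2) = paths(1) + paths(0) = 1 + 1 = 2
paths(3) = paths(2) + paths(1) = 2 + 1 = 3
paths(4) = paths(3) + paths(2) = 3 + 2 = 5
paths(5) = paths(4) + paths(3) = 5 + 3 = 8
paths(6) = paths(5) + paths(4) = 8 + 5 = 13
paths(7) = paths(6) + paths(5) = 13 + 8 = 21
paths(8) = paths(7) + paths(6) = 21 + 13 = 34
paths(9) = paths(8) + paths(7) = 34 + 21 = 55
paths(10) = paths(9) + paths(8) = 55 + 34 = 89
paths(11) = paths(10) + paths(9) = 89 + 55 = 144
paths(12) = paths(11) + paths(10) = 144 + 89 = 233
paths(13) = paths(12) + paths(11) = 233 + 144 = 377

377


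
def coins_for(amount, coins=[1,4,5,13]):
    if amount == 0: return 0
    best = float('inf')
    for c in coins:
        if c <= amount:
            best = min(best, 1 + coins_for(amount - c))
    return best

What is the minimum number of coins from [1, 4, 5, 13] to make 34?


Building up with DP:
coins_for(0) = 0
coins_for(1) = min(1+coins_for(0)=1+0=1) = 1
coins_for(2) = min(1+coins_for(1)=1+1=2) = 2
coins_for(3) = min(1+coins_for(2)=1+2=3) = 3
coins_for(4) = min(1+coins_for(3)=1+3=4, 1+coins_for(0)=1+0=1) = 1
coins_for(5) = min(1+coins_for(4)=1+1=2, 1+coins_for(1)=1+1=2, 1+coins_for(0)=1+0=1) = 1
coins_for(6) = min(1+coins_for(5)=1+1=2, 1+coins_for(2)=1+2=3, 1+coins_for(1)=1+1=2) = 2
coins_for(7) = min(1+coins_for(6)=1+2=3, 1+coins_for(3)=1+3=4, 1+coins_for(2)=1+2=3) = 3
coins_for(8) = min(1+coins_for(7)=1+3=4, 1+coins_for(4)=1+1=2, 1+coins_for(3)=1+3=4) = 2
coins_for(9) = min(1+coins_for(8)=1+2=3, 1+coins_for(5)=1+1=2, 1+coins_for(4)=1+1=2) = 2
coins_for(10) = min(1+coins_for(9)=1+2=3, 1+coins_for(6)=1+2=3, 1+coins_for(5)=1+1=2) = 2
coins_for(11) = min(1+coins_for(10)=1+2=3, 1+coins_for(7)=1+3=4, 1+coins_for(6)=1+2=3) = 3
coins_for(12) = min(1+coins_for(11)=1+3=4, 1+coins_for(8)=1+2=3, 1+coins_for(7)=1+3=4) = 3
coins_for(13) = min(1+coins_for(12)=1+3=4, 1+coins_for(9)=1+2=3, 1+coins_for(8)=1+2=3, 1+coins_for(0)=1+0=1) = 1
coins_for(14) = min(1+coins_for(13)=1+1=2, 1+coins_for(10)=1+2=3, 1+coins_for(9)=1+2=3, 1+coins_for(1)=1+1=2) = 2
coins_for(15) = min(1+coins_for(14)=1+2=3, 1+coins_for(11)=1+3=4, 1+coins_for(10)=1+2=3, 1+coins_for(2)=1+2=3) = 3
coins_for(16) = min(1+coins_for(15)=1+3=4, 1+coins_for(12)=1+3=4, 1+coins_for(11)=1+3=4, 1+coins_for(3)=1+3=4) = 4
coins_for(17) = min(1+coins_for(16)=1+4=5, 1+coins_for(13)=1+1=2, 1+coins_for(12)=1+3=4, 1+coins_for(4)=1+1=2) = 2
coins_for(18) = min(1+coins_for(17)=1+2=3, 1+coins_for(14)=1+2=3, 1+coins_for(13)=1+1=2, 1+coins_for(5)=1+1=2) = 2
coins_for(19) = min(1+coins_for(18)=1+2=3, 1+coins_for(15)=1+3=4, 1+coins_for(14)=1+2=3, 1+coins_for(6)=1+2=3) = 3
coins_for(20) = min(1+coins_for(19)=1+3=4, 1+coins_for(16)=1+4=5, 1+coins_for(15)=1+3=4, 1+coins_for(7)=1+3=4) = 4
coins_for(21) = min(1+coins_for(20)=1+4=5, 1+coins_for(17)=1+2=3, 1+coins_for(16)=1+4=5, 1+coins_for(8)=1+2=3) = 3
coins_for(22) = min(1+coins_for(21)=1+3=4, 1+coins_for(18)=1+2=3, 1+coins_for(17)=1+2=3, 1+coins_for(9)=1+2=3) = 3
coins_for(23) = min(1+coins_for(22)=1+3=4, 1+coins_for(19)=1+3=4, 1+coins_for(18)=1+2=3, 1+coins_for(10)=1+2=3) = 3
coins_for(24) = min(1+coins_for(23)=1+3=4, 1+coins_for(20)=1+4=5, 1+coins_for(19)=1+3=4, 1+coins_for(11)=1+3=4) = 4
coins_for(25) = min(1+coins_for(24)=1+4=5, 1+coins_for(21)=1+3=4, 1+coins_for(20)=1+4=5, 1+coins_for(12)=1+3=4) = 4
coins_for(26) = min(1+coins_for(25)=1+4=5, 1+coins_for(22)=1+3=4, 1+coins_for(21)=1+3=4, 1+coins_for(13)=1+1=2) = 2
coins_for(27) = min(1+coins_for(26)=1+2=3, 1+coins_for(23)=1+3=4, 1+coins_for(22)=1+3=4, 1+coins_for(14)=1+2=3) = 3
coins_for(28) = min(1+coins_for(27)=1+3=4, 1+coins_for(24)=1+4=5, 1+coins_for(23)=1+3=4, 1+coins_for(15)=1+3=4) = 4
coins_for(29) = min(1+coins_for(28)=1+4=5, 1+coins_for(25)=1+4=5, 1+coins_for(24)=1+4=5, 1+coins_for(16)=1+4=5) = 5
coins_for(30) = min(1+coins_for(29)=1+5=6, 1+coins_for(26)=1+2=3, 1+coins_for(25)=1+4=5, 1+coins_for(17)=1+2=3) = 3
coins_for(31) = min(1+coins_for(30)=1+3=4, 1+coins_for(27)=1+3=4, 1+coins_for(26)=1+2=3, 1+coins_for(18)=1+2=3) = 3
coins_for(32) = min(1+coins_for(31)=1+3=4, 1+coins_for(28)=1+4=5, 1+coins_for(27)=1+3=4, 1+coins_for(19)=1+3=4) = 4
coins_for(33) = min(1+coins_for(32)=1+4=5, 1+coins_for(29)=1+5=6, 1+coins_for(28)=1+4=5, 1+coins_for(20)=1+4=5) = 5
coins_for(34) = min(1+coins_for(33)=1+5=6, 1+coins_for(30)=1+3=4, 1+coins_for(29)=1+5=6, 1+coins_for(21)=1+3=4) = 4

4
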